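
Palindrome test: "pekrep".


Word: "pekrep"
Reversed: "perkep"
Forward == Backward? pekrep != perkep
Palindrome = No


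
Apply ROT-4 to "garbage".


Word: "garbage"
Shift: 4
Each letter → (letter + shift) mod 26:
  'g' (6) + 4 = 10 → 'k'
  'a' (0) + 4 = 4 → 'e'
  'r' (17) + 4 = 21 → 'v'
  'b' (1) + 4 = 5 → 'f'
  'a' (0) + 4 = 4 → 'e'
  'g' (6) + 4 = 10 → 'k'
  'e' (4) + 4 = 8 → 'i'
Result = "kevfeki"


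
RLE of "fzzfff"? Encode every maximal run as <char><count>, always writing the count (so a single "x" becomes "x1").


String: "fzzfff"
Scanning for consecutive runs:
  'f' x 1
  'z' x 2
  'f' x 3
RLE = "f1z2f3"


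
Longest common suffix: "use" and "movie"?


Word 1: "use"
Word 2: "movie"
Comparing from end:
  Pos -1: 'e' == 'e'
  Pos -2: 's' != 'i' (stop)
LCS = "e" (length 1)


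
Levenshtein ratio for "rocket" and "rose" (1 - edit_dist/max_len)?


Word 1: "rocket" (length 6)
Word 2: "rose" (length 4)
One optimal edit sequence:
  1. keep 'r'
  2. keep 'o'
  3. delete 'c'  (+1)
  4. substitute 'k' -> 's'  (+1)
  5. keep 'e'
  6. delete 't'  (+1)
Edit distance = 3
Max length = max(6, 4) = 6
Similarity = 1 - 3/6
= 0.5000


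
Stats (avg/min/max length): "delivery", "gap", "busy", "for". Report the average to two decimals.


Lengths: "delivery"=8, "gap"=3, "busy"=4, "for"=3
Sum = 18, Count = 4
Average = 18/4 = 4.50
= avg=4.50, min=3, max=8


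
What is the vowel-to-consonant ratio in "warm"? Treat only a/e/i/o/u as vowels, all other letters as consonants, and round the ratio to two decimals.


Word: "warm"
Vowels (a,e,i,o,u): 1
Consonants: 3
Ratio = 1/3
= 0.33


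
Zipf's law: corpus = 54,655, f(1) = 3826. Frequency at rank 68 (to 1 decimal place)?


Zipf's law: f(r) = f(1) / r
f(1) = 3826
f(68) = 3826 / 68
= 56.3 occurrences


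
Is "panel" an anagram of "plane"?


Word 1: "plane" → sorted: aelnp
Word 2: "panel" → sorted: aelnp
Same letters? aelnp == aelnp
Anagram = Yes


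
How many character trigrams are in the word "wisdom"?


Word: "wisdom" (length 6)
Number of 3-grams = length - 3 + 1 = 6 - 3 + 1
= 4


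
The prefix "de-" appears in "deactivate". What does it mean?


Prefix: de-
Example: deactivate = de- + activate
Meaning = remove / reverse


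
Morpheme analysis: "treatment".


Word: "treatment"
Morphemes: treat + -ment
Each morpheme carries meaning
= 2 morphemes


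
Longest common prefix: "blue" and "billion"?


Word 1: "blue"
Word 2: "billion"
Comparing from start:
  Pos 0: 'b' == 'b'
  Pos 1: 'l' != 'i' (stop)
LCP = "b" (length 1)


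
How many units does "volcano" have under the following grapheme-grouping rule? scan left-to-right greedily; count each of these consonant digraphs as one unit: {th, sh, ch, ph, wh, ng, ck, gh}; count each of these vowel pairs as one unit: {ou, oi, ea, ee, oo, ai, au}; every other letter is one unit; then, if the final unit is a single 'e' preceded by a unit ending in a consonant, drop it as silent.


Word: "volcano" (7 letters)
Left-to-right scan:
  (1) 'v' (letter)
  (2) 'o' (letter)
  (3) 'l' (letter)
  (4) 'c' (letter)
  (5) 'a' (letter)
  (6) 'n' (letter)
  (7) 'o' (letter)
Units from scan: 7
Sound units = 7 units


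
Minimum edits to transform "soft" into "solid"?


Word 1: "soft" (length 4)
Word 2: "solid" (length 5)
One optimal edit sequence (insert/delete/substitute each cost 1):
  1. keep 's'
  2. keep 'o'
  3. insert 'l'  (+1)
  4. substitute 'f' -> 'i'  (+1)
  5. substitute 't' -> 'd'  (+1)
Total edit operations: 3
Edit distance = 3


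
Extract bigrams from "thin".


Word: "thin" (length 4)
Number of bigrams = 4 - 2 + 1 = 3
  Position 0: "th"
  Position 1: "hi"
  Position 2: "in"
Bigrams = "th", "hi", "in"


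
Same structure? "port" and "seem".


Pattern of "port": [0, 1, 2, 3]
Pattern of "seem": [0, 1, 1, 2]
Patterns do not match
Same pattern = No


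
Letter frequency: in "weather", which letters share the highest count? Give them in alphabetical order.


Word: "weather"
Letter counts:
  'a': 1
  'e': 2
  'h': 1
  'r': 1
  't': 1
  'w': 1
Maximum count = 2
Most frequent = 'e' (2 times each)


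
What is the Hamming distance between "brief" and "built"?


Comparing character by character (same length = 5):
  Pos 0: 'b' vs 'b' =
  Pos 1: 'r' vs 'u' !=
  Pos 2: 'i' vs 'i' =
  Pos 3: 'e' vs 'l' !=
  Pos 4: 'f' vs 't' !=
Hamming distance = 3


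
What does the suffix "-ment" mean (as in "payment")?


Suffix: -ment
Example: payment (pay + -ment)
Meaning = result of action


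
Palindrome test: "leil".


Word: "leil"
Reversed: "liel"
Forward == Backward? leil != liel
Palindrome = No


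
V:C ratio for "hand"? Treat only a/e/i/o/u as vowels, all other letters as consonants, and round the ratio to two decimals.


Word: "hand"
Vowels (a,e,i,o,u): 1
Consonants: 3
Ratio = 1/3
= 0.33


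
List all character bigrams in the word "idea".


Word: "idea" (length 4)
Number of bigrams = 4 - 2 + 1 = 3
  Position 0: "id"
  Position 1: "de"
  Position 2: "ea"
Bigrams = "id", "de", "ea"


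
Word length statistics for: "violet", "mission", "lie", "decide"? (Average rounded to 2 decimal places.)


Lengths: "violet"=6, "mission"=7, "lie"=3, "decide"=6
Sum = 22, Count = 4
Average = 22/4 = 5.50
= avg=5.50, min=3, max=7


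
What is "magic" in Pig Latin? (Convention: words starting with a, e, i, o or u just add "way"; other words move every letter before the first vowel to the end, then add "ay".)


Word: "magic"
Starts with consonant(s) → move to end, add 'ay'
Consonant cluster: "m"
Pig Latin = "agicmay"


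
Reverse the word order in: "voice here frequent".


Original: "voice here frequent"
Words (1..n): voice | here | frequent
Reversed (n..1): frequent | here | voice
Result = "frequent here voice"


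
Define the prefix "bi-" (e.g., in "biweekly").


Prefix: bi-
Example: biweekly (bi- + weekly)
Meaning = two


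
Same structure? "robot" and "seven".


Pattern of "robot": [0, 1, 2, 1, 3]
Pattern of "seven": [0, 1, 2, 1, 3]
Patterns match
Same pattern = Yes


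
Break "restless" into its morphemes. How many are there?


Word: "restless"
Morphemes: rest + -less
Each morpheme carries meaning
= 2 morphemes


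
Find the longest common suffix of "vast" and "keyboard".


Word 1: "vast"
Word 2: "keyboard"
Comparing from end:
  Pos -1: 't' != 'd' (stop)
LCS = "" (length 0)


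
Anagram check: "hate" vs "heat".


Word 1: "hate" → sorted: aeht
Word 2: "heat" → sorted: aeht
Same letters? aeht == aeht
Anagram = Yes


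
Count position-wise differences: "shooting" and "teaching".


Comparing character by character (same length = 8):
  Pos 0: 's' vs 't' !=
  Pos 1: 'h' vs 'e' !=
  Pos 2: 'o' vs 'a' !=
  Pos 3: 'o' vs 'c' !=
  Pos 4: 't' vs 'h' !=
  Pos 5: 'i' vs 'i' =
  Pos 6: 'n' vs 'n' =
  Pos 7: 'g' vs 'g' =
Hamming distance = 5


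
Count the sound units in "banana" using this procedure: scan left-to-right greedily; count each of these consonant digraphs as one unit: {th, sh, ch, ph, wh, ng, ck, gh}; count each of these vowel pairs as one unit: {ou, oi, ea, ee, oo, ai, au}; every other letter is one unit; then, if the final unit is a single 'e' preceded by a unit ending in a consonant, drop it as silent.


Word: "banana" (6 letters)
Left-to-right scan:
  1. 'b' (letter)
  2. 'a' (letter)
  3. 'n' (letter)
  4. 'a' (letter)
  5. 'n' (letter)
  6. 'a' (letter)
Units from scan: 6
Sound units = 6 units


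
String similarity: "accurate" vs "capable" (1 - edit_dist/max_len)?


Word 1: "accurate" (length 8)
Word 2: "capable" (length 7)
One optimal edit sequence:
  1. delete 'a'  (+1)
  2. keep 'c'
  3. substitute 'c' -> 'a'  (+1)
  4. substitute 'u' -> 'p'  (+1)
  5. substitute 'r' -> 'a'  (+1)
  6. substitute 'a' -> 'b'  (+1)
  7. substitute 't' -> 'l'  (+1)
  8. keep 'e'
Edit distance = 6
Max length = max(8, 7) = 8
Similarity = 1 - 6/8
= 0.2500


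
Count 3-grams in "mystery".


Word: "mystery" (length 7)
Number of 3-grams = length - 3 + 1 = 7 - 3 + 1
= 5


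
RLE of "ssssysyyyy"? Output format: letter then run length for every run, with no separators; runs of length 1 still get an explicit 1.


String: "ssssysyyyy"
Scanning for consecutive runs:
  's' x 4
  'y' x 1
  's' x 1
  'y' x 4
RLE = "s4y1s1y4"


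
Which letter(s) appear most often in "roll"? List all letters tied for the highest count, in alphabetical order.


Word: "roll"
Letter counts:
  'l': 2
  'o': 1
  'r': 1
Maximum count = 2
Most frequent = 'l' (2 times each)


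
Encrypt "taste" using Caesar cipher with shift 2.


Word: "taste"
Shift: 2
Each letter → (letter + shift) mod 26:
  't' (19) + 2 = 21 → 'v'
  'a' (0) + 2 = 2 → 'c'
  's' (18) + 2 = 20 → 'u'
  't' (19) + 2 = 21 → 'v'
  'e' (4) + 2 = 6 → 'g'
Result = "vcuvg"


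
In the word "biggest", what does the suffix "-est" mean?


Suffix: -est
Example: biggest = big + -est, with a spelling change
Meaning = most


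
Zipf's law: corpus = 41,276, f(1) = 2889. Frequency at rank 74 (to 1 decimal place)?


Zipf's law: f(r) = f(1) / r
f(1) = 2889
f(74) = 2889 / 74
= 39.0 occurrences


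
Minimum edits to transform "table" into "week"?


Word 1: "table" (length 5)
Word 2: "week" (length 4)
One optimal edit sequence (insert/delete/substitute each cost 1):
  1. delete 't'  (+1)
  2. substitute 'a' -> 'w'  (+1)
  3. substitute 'b' -> 'e'  (+1)
  4. substitute 'l' -> 'e'  (+1)
  5. substitute 'e' -> 'k'  (+1)
Total edit operations: 5
Edit distance = 5


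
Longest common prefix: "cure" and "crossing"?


Word 1: "cure"
Word 2: "crossing"
Comparing from start:
  Pos 0: 'c' == 'c'
  Pos 1: 'u' != 'r' (stop)
LCP = "c" (length 1)


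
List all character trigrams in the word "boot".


Word: "boot" (length 4)
Number of trigrams = 4 - 3 + 1 = 2
  Position 0: "boo"
  Position 1: "oot"
Trigrams = "boo", "oot"


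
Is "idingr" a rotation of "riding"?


Word: "riding", Candidate: "idingr"
Method: check if candidate is substring of word+word
"ridingriding" contains "idingr"? Yes
Is rotation = Yes


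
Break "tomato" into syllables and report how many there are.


Word: "tomato"
Syllable breakdown: to-ma-to
Counting: 3 parts
= 3 syllables


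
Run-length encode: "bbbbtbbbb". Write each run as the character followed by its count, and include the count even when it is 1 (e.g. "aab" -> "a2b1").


String: "bbbbtbbbb"
Scanning for consecutive runs:
  'b' x 4
  't' x 1
  'b' x 4
RLE = "b4t1b4"


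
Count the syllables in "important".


Word: "important"
Syllable breakdown: im | por | tant
Counting: 3 parts
= 3 syllables


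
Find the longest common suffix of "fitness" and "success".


Word 1: "fitness"
Word 2: "success"
Comparing from end:
  Pos -1: 's' == 's'
  Pos -2: 's' == 's'
  Pos -3: 'e' == 'e'
  Pos -4: 'n' != 'c' (stop)
LCS = "ess" (length 3)


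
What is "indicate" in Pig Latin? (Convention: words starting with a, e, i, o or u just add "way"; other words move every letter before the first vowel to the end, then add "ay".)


Word: "indicate"
Starts with vowel → add 'way'
Pig Latin = "indicateway"


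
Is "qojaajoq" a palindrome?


Word: "qojaajoq"
Reversed: "qojaajoq"
Forward == Backward? qojaajoq == qojaajoq
Palindrome = Yes


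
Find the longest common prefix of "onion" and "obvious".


Word 1: "onion"
Word 2: "obvious"
Comparing from start:
  Pos 0: 'o' == 'o'
  Pos 1: 'n' != 'b' (stop)
LCP = "o" (length 1)


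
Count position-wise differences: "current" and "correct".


Comparing character by character (same length = 7):
  Pos 0: 'c' vs 'c' =
  Pos 1: 'u' vs 'o' !=
  Pos 2: 'r' vs 'r' =
  Pos 3: 'r' vs 'r' =
  Pos 4: 'e' vs 'e' =
  Pos 5: 'n' vs 'c' !=
  Pos 6: 't' vs 't' =
Hamming distance = 2


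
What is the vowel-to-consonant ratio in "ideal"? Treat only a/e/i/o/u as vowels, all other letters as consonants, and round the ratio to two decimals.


Word: "ideal"
Vowels (a,e,i,o,u): 3
Consonants: 2
Ratio = 3/2
= 1.50


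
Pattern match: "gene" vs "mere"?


Pattern of "gene": [0, 1, 2, 1]
Pattern of "mere": [0, 1, 2, 1]
Patterns match
Same pattern = Yes


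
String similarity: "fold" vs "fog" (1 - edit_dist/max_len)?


Word 1: "fold" (length 4)
Word 2: "fog" (length 3)
One optimal edit sequence:
  1. keep 'f'
  2. keep 'o'
  3. delete 'l'  (+1)
  4. substitute 'd' -> 'g'  (+1)
Edit distance = 2
Max length = max(4, 3) = 4
Similarity = 1 - 2/4
= 0.5000


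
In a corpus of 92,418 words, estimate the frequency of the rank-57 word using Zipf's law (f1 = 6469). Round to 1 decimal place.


Zipf's law: f(r) = f(1) / r
f(1) = 6469
f(57) = 6469 / 57
= 113.5 occurrences


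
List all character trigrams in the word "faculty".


Word: "faculty" (length 7)
Number of trigrams = 7 - 3 + 1 = 5
  Position 0: "fac"
  Position 1: "acu"
  Position 2: "cul"
  Position 3: "ult"
  Position 4: "lty"
Trigrams = "fac", "acu", "cul", "ult", "lty"


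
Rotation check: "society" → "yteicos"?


Word: "society", Candidate: "yteicos"
Method: check if candidate is substring of word+word
"societysociety" contains "yteicos"? No
Is rotation = No


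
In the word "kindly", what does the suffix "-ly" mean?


Suffix: -ly
Example: kindly = kind + -ly
Meaning = in a manner


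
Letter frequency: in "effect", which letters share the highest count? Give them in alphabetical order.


Word: "effect"
Letter counts:
  'c': 1
  'e': 2
  'f': 2
  't': 1
Maximum count = 2
Most frequent = 'e', 'f' (2 times each)


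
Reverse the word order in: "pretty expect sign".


Original: "pretty expect sign"
Words (1..n): pretty | expect | sign
Reversed (n..1): sign | expect | pretty
Result = "sign expect pretty"


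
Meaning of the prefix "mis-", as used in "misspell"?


Prefix: mis-
Example: misspell = mis- + spell
Meaning = wrongly


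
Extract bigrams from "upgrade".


Word: "upgrade" (length 7)
Number of bigrams = 7 - 2 + 1 = 6
  Position 0: "up"
  Position 1: "pg"
  Position 2: "gr"
  Position 3: "ra"
  Position 4: "ad"
  Position 5: "de"
Bigrams = "up", "pg", "gr", "ra", "ad", "de"


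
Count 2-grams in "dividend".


Word: "dividend" (length 8)
Number of 2-grams = length - 2 + 1 = 8 - 2 + 1
= 7


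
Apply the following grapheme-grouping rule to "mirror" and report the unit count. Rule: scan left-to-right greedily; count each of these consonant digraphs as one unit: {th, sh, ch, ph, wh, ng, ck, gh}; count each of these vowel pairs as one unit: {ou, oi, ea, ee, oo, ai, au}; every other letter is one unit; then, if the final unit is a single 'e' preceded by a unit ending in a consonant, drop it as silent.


Word: "mirror" (6 letters)
Left-to-right scan:
  1. 'm' (letter)
  2. 'i' (letter)
  3. 'r' (letter)
  4. 'r' (letter)
  5. 'o' (letter)
  6. 'r' (letter)
Units from scan: 6
Sound units = 6 units


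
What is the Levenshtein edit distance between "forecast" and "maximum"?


Word 1: "forecast" (length 8)
Word 2: "maximum" (length 7)
One optimal edit sequence (insert/delete/substitute each cost 1):
  1. delete 'f'  (+1)
  2. substitute 'o' -> 'm'  (+1)
  3. substitute 'r' -> 'a'  (+1)
  4. substitute 'e' -> 'x'  (+1)
  5. substitute 'c' -> 'i'  (+1)
  6. substitute 'a' -> 'm'  (+1)
  7. substitute 's' -> 'u'  (+1)
  8. substitute 't' -> 'm'  (+1)
Total edit operations: 8
Edit distance = 8


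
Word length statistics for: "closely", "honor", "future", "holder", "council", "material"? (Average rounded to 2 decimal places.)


Lengths: "closely"=7, "honor"=5, "future"=6, "holder"=6, "council"=7, "material"=8
Sum = 39, Count = 6
Average = 39/6 = 6.50
= avg=6.50, min=5, max=8


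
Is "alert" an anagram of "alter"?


Word 1: "alter" → sorted: aelrt
Word 2: "alert" → sorted: aelrt
Same letters? aelrt == aelrt
Anagram = Yes


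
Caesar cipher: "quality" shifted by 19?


Word: "quality"
Shift: 19
Each letter → (letter + shift) mod 26:
  'q' (16) + 19 = 9 → 'j'
  'u' (20) + 19 = 13 → 'n'
  'a' (0) + 19 = 19 → 't'
  'l' (11) + 19 = 4 → 'e'
  'i' (8) + 19 = 1 → 'b'
  't' (19) + 19 = 12 → 'm'
  'y' (24) + 19 = 17 → 'r'
Result = "jntebmr"


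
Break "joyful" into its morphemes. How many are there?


Word: "joyful"
Morphemes: joy + -ful
Each morpheme carries meaning
= 2 morphemes


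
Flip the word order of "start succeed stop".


Original: "start succeed stop"
Words (1..n): start | succeed | stop
Reversed (n..1): stop | succeed | start
Result = "stop succeed start"


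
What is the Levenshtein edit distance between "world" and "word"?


Word 1: "world" (length 5)
Word 2: "word" (length 4)
One optimal edit sequence (insert/delete/substitute each cost 1):
  1. keep 'w'
  2. keep 'o'
  3. keep 'r'
  4. delete 'l'  (+1)
  5. keep 'd'
Total edit operations: 1
Edit distance = 1


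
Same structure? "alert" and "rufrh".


Pattern of "alert": [0, 1, 2, 3, 4]
Pattern of "rufrh": [0, 1, 2, 0, 3]
Patterns do not match
Same pattern = No


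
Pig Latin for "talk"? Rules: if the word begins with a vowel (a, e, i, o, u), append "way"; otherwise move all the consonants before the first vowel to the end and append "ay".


Word: "talk"
Starts with consonant(s) → move to end, add 'ay'
Consonant cluster: "t"
Pig Latin = "alktay"


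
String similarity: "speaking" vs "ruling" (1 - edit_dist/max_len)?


Word 1: "speaking" (length 8)
Word 2: "ruling" (length 6)
One optimal edit sequence:
  1. delete 's'  (+1)
  2. delete 'p'  (+1)
  3. substitute 'e' -> 'r'  (+1)
  4. substitute 'a' -> 'u'  (+1)
  5. substitute 'k' -> 'l'  (+1)
  6. keep 'i'
  7. keep 'n'
  8. keep 'g'
Edit distance = 5
Max length = max(8, 6) = 8
Similarity = 1 - 5/8
= 0.3750


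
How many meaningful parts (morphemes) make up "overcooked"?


Word: "overcooked"
Morphemes: over- / cook / -ed
Each morpheme carries meaning
= 3 morphemes


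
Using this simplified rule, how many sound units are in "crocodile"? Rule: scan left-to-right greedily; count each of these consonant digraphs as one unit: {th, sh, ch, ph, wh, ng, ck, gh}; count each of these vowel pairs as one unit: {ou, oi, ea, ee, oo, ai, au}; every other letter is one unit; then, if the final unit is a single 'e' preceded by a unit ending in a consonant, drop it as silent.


Word: "crocodile" (9 letters)
Left-to-right scan:
  (1) 'c' (letter)
  (2) 'r' (letter)
  (3) 'o' (letter)
  (4) 'c' (letter)
  (5) 'o' (letter)
  (6) 'd' (letter)
  (7) 'i' (letter)
  (8) 'l' (letter)
  (9) 'e' (letter)
Units from scan: 9
Final unit is 'e' after a consonant -> drop as silent (-1)
Sound units = 8 units


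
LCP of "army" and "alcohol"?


Word 1: "army"
Word 2: "alcohol"
Comparing from start:
  Pos 0: 'a' == 'a'
  Pos 1: 'r' != 'l' (stop)
LCP = "a" (length 1)


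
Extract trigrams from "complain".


Word: "complain" (length 8)
Number of trigrams = 8 - 3 + 1 = 6
  Position 0: "com"
  Position 1: "omp"
  Position 2: "mpl"
  Position 3: "pla"
  Position 4: "lai"
  Position 5: "ain"
Trigrams = "com", "omp", "mpl", "pla", "lai", "ain"


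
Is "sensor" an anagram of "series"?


Word 1: "series" → sorted: eeirss
Word 2: "sensor" → sorted: enorss
Same letters? eeirss != enorss
Anagram = No


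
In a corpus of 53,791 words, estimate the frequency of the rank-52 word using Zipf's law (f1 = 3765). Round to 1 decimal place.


Zipf's law: f(r) = f(1) / r
f(1) = 3765
f(52) = 3765 / 52
= 72.4 occurrences


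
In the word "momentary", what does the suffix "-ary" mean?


Suffix: -ary
As in: momentary -> moment + -ary
Meaning = relating to


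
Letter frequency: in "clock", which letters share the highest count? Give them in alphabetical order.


Word: "clock"
Letter counts:
  'c': 2
  'k': 1
  'l': 1
  'o': 1
Maximum count = 2
Most frequent = 'c' (2 times each)


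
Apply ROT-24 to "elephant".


Word: "elephant"
Shift: 24
Each letter → (letter + shift) mod 26:
  'e' (4) + 24 = 2 → 'c'
  'l' (11) + 24 = 9 → 'j'
  'e' (4) + 24 = 2 → 'c'
  'p' (15) + 24 = 13 → 'n'
  'h' (7) + 24 = 5 → 'f'
  'a' (0) + 24 = 24 → 'y'
  'n' (13) + 24 = 11 → 'l'
  't' (19) + 24 = 17 → 'r'
Result = "cjcnfylr"


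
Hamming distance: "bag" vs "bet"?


Comparing character by character (same length = 3):
  Pos 0: 'b' vs 'b' =
  Pos 1: 'a' vs 'e' !=
  Pos 2: 'g' vs 't' !=
Hamming distance = 2


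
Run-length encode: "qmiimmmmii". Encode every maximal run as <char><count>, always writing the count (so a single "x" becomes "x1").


String: "qmiimmmmii"
Scanning for consecutive runs:
  'q' x 1
  'm' x 1
  'i' x 2
  'm' x 4
  'i' x 2
RLE = "q1m1i2m4i2"


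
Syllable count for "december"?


Word: "december"
Syllable breakdown: de | cem | ber
Counting: 3 parts
= 3 syllables


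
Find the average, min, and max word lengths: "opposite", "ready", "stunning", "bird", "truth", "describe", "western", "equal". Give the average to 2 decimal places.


Lengths: "opposite"=8, "ready"=5, "stunning"=8, "bird"=4, "truth"=5, "describe"=8, "western"=7, "equal"=5
Sum = 50, Count = 8
Average = 50/8 = 6.25
= avg=6.25, min=4, max=8


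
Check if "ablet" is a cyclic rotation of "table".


Word: "table", Candidate: "ablet"
Method: check if candidate is substring of word+word
"tabletable" contains "ablet"? Yes
Is rotation = Yes


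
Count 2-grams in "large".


Word: "large" (length 5)
Number of 2-grams = length - 2 + 1 = 5 - 2 + 1
= 4


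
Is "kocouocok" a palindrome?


Word: "kocouocok"
Reversed: "kocouocok"
Forward == Backward? kocouocok == kocouocok
Palindrome = Yes


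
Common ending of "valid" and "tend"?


Word 1: "valid"
Word 2: "tend"
Comparing from end:
  Pos -1: 'd' == 'd'
  Pos -2: 'i' != 'n' (stop)
LCS = "d" (length 1)


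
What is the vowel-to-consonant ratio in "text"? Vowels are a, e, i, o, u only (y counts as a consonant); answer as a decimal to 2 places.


Word: "text"
Vowels (a,e,i,o,u): 1
Consonants: 3
Ratio = 1/3
= 0.33


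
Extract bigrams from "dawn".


Word: "dawn" (length 4)
Number of bigrams = 4 - 2 + 1 = 3
  Position 0: "da"
  Position 1: "aw"
  Position 2: "wn"
Bigrams = "da", "aw", "wn"


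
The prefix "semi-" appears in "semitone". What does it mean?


Prefix: semi-
Example: semitone = semi- + tone
Meaning = half


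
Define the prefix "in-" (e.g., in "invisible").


Prefix: in-
Example: invisible (in- + visible)
Meaning = not / into


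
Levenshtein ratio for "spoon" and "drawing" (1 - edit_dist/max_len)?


Word 1: "spoon" (length 5)
Word 2: "drawing" (length 7)
One optimal edit sequence:
  1. insert 'd'  (+1)
  2. substitute 's' -> 'r'  (+1)
  3. substitute 'p' -> 'a'  (+1)
  4. substitute 'o' -> 'w'  (+1)
  5. substitute 'o' -> 'i'  (+1)
  6. keep 'n'
  7. insert 'g'  (+1)
Edit distance = 6
Max length = max(5, 7) = 7
Similarity = 1 - 6/7
= 0.1429


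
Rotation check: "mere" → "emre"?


Word: "mere", Candidate: "emre"
Method: check if candidate is substring of word+word
"meremere" contains "emre"? No
Is rotation = No


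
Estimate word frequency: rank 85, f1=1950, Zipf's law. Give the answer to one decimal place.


Zipf's law: f(r) = f(1) / r
f(1) = 1950
f(85) = 1950 / 85
= 22.9 occurrences


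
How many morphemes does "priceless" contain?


Word: "priceless"
Morphemes: price + -less
Each morpheme carries meaning
= 2 morphemes


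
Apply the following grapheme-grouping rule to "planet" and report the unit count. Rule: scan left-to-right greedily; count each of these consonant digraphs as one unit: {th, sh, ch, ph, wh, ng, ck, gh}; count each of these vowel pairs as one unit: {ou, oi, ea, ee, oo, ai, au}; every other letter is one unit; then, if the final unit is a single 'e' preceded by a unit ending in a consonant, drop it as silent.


Word: "planet" (6 letters)
Left-to-right scan:
  1. 'p' (letter)
  2. 'l' (letter)
  3. 'a' (letter)
  4. 'n' (letter)
  5. 'e' (letter)
  6. 't' (letter)
Units from scan: 6
Sound units = 6 units


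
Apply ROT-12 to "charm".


Word: "charm"
Shift: 12
Each letter → (letter + shift) mod 26:
  'c' (2) + 12 = 14 → 'o'
  'h' (7) + 12 = 19 → 't'
  'a' (0) + 12 = 12 → 'm'
  'r' (17) + 12 = 3 → 'd'
  'm' (12) + 12 = 24 → 'y'
Result = "otmdy"


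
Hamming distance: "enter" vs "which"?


Comparing character by character (same length = 5):
  Pos 0: 'e' vs 'w' !=
  Pos 1: 'n' vs 'h' !=
  Pos 2: 't' vs 'i' !=
  Pos 3: 'e' vs 'c' !=
  Pos 4: 'r' vs 'h' !=
Hamming distance = 5


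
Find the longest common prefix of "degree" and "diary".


Word 1: "degree"
Word 2: "diary"
Comparing from start:
  Pos 0: 'd' == 'd'
  Pos 1: 'e' != 'i' (stop)
LCP = "d" (length 1)


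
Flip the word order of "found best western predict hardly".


Original: "found best western predict hardly"
Words (1..n): found | best | western | predict | hardly
Reversed (n..1): hardly | predict | western | best | found
Result = "hardly predict western best found"


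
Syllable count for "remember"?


Word: "remember"
Syllable breakdown: re · mem · ber
Counting: 3 parts
= 3 syllables


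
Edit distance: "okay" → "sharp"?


Word 1: "okay" (length 4)
Word 2: "sharp" (length 5)
One optimal edit sequence (insert/delete/substitute each cost 1):
  1. substitute 'o' -> 's'  (+1)
  2. substitute 'k' -> 'h'  (+1)
  3. keep 'a'
  4. insert 'r'  (+1)
  5. substitute 'y' -> 'p'  (+1)
Total edit operations: 4
Edit distance = 4


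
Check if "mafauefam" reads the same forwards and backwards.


Word: "mafauefam"
Reversed: "mafeuafam"
Forward == Backward? mafauefam != mafeuafam
Palindrome = No


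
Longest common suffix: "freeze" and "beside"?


Word 1: "freeze"
Word 2: "beside"
Comparing from end:
  Pos -1: 'e' == 'e'
  Pos -2: 'z' != 'd' (stop)
LCS = "e" (length 1)


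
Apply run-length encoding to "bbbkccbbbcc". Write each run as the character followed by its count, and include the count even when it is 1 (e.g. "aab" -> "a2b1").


String: "bbbkccbbbcc"
Scanning for consecutive runs:
  'b' x 3
  'k' x 1
  'c' x 2
  'b' x 3
  'c' x 2
RLE = "b3k1c2b3c2"


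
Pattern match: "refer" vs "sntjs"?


Pattern of "refer": [0, 1, 2, 1, 0]
Pattern of "sntjs": [0, 1, 2, 3, 0]
Patterns do not match
Same pattern = No


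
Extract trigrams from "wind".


Word: "wind" (length 4)
Number of trigrams = 4 - 3 + 1 = 2
  Position 0: "win"
  Position 1: "ind"
Trigrams = "win", "ind"


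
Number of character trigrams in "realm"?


Word: "realm" (length 5)
Number of 3-grams = length - 3 + 1 = 5 - 3 + 1
= 3


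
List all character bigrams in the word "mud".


Word: "mud" (length 3)
Number of bigrams = 3 - 2 + 1 = 2
  Position 0: "mu"
  Position 1: "ud"
Bigrams = "mu", "ud"


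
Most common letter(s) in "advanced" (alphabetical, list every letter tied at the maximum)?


Word: "advanced"
Letter counts:
  'a': 2
  'c': 1
  'd': 2
  'e': 1
  'n': 1
  'v': 1
Maximum count = 2
Most frequent = 'a', 'd' (2 times each)


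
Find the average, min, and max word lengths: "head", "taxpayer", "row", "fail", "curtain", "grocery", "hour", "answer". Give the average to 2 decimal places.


Lengths: "head"=4, "taxpayer"=8, "row"=3, "fail"=4, "curtain"=7, "grocery"=7, "hour"=4, "answer"=6
Sum = 43, Count = 8
Average = 43/8 = 5.38
= avg=5.38, min=3, max=8


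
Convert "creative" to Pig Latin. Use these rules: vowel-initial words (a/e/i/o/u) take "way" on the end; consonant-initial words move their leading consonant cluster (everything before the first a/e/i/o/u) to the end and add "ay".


Word: "creative"
Starts with consonant(s) → move to end, add 'ay'
Consonant cluster: "cr"
Pig Latin = "eativecray"


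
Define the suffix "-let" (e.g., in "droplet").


Suffix: -let
As in: droplet -> drop + -let
Meaning = small


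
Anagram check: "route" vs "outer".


Word 1: "route" → sorted: eortu
Word 2: "outer" → sorted: eortu
Same letters? eortu == eortu
Anagram = Yes


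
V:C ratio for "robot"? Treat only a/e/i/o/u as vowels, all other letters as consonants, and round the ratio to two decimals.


Word: "robot"
Vowels (a,e,i,o,u): 2
Consonants: 3
Ratio = 2/3
= 0.67


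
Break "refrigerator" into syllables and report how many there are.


Word: "refrigerator"
Syllable breakdown: re / frig / er / a / tor
Counting: 5 parts
= 5 syllables


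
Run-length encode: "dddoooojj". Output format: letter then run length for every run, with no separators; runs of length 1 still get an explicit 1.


String: "dddoooojj"
Scanning for consecutive runs:
  'd' x 3
  'o' x 4
  'j' x 2
RLE = "d3o4j2"


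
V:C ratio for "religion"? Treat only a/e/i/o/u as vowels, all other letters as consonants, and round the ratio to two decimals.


Word: "religion"
Vowels (a,e,i,o,u): 4
Consonants: 4
Ratio = 4/4
= 1.00


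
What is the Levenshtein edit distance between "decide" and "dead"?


Word 1: "decide" (length 6)
Word 2: "dead" (length 4)
One optimal edit sequence (insert/delete/substitute each cost 1):
  1. keep 'd'
  2. keep 'e'
  3. delete 'c'  (+1)
  4. substitute 'i' -> 'a'  (+1)
  5. keep 'd'
  6. delete 'e'  (+1)
Total edit operations: 3
Edit distance = 3


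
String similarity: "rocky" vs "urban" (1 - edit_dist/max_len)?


Word 1: "rocky" (length 5)
Word 2: "urban" (length 5)
One optimal edit sequence:
  1. substitute 'r' -> 'u'  (+1)
  2. substitute 'o' -> 'r'  (+1)
  3. substitute 'c' -> 'b'  (+1)
  4. substitute 'k' -> 'a'  (+1)
  5. substitute 'y' -> 'n'  (+1)
Edit distance = 5
Max length = max(5, 5) = 5
Similarity = 1 - 5/5
= 0.0000


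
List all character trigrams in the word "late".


Word: "late" (length 4)
Number of trigrams = 4 - 3 + 1 = 2
  Position 0: "lat"
  Position 1: "ate"
Trigrams = "lat", "ate"


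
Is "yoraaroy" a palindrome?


Word: "yoraaroy"
Reversed: "yoraaroy"
Forward == Backward? yoraaroy == yoraaroy
Palindrome = Yes


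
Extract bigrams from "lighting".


Word: "lighting" (length 8)
Number of bigrams = 8 - 2 + 1 = 7
  Position 0: "li"
  Position 1: "ig"
  Position 2: "gh"
  Position 3: "ht"
  Position 4: "ti"
  Position 5: "in"
  Position 6: "ng"
Bigrams = "li", "ig", "gh", "ht", "ti", "in", "ng"


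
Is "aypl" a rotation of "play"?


Word: "play", Candidate: "aypl"
Method: check if candidate is substring of word+word
"playplay" contains "aypl"? Yes
Is rotation = Yes


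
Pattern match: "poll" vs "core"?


Pattern of "poll": [0, 1, 2, 2]
Pattern of "core": [0, 1, 2, 3]
Patterns do not match
Same pattern = No


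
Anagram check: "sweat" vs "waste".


Word 1: "sweat" → sorted: aestw
Word 2: "waste" → sorted: aestw
Same letters? aestw == aestw
Anagram = Yes


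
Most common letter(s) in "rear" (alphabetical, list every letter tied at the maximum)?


Word: "rear"
Letter counts:
  'a': 1
  'e': 1
  'r': 2
Maximum count = 2
Most frequent = 'r' (2 times each)


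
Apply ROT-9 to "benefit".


Word: "benefit"
Shift: 9
Each letter → (letter + shift) mod 26:
  'b' (1) + 9 = 10 → 'k'
  'e' (4) + 9 = 13 → 'n'
  'n' (13) + 9 = 22 → 'w'
  'e' (4) + 9 = 13 → 'n'
  'f' (5) + 9 = 14 → 'o'
  'i' (8) + 9 = 17 → 'r'
  't' (19) + 9 = 2 → 'c'
Result = "knwnorc"


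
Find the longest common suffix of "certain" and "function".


Word 1: "certain"
Word 2: "function"
Comparing from end:
  Pos -1: 'n' == 'n'
  Pos -2: 'i' != 'o' (stop)
LCS = "n" (length 1)


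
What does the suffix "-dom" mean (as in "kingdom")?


Suffix: -dom
Example: kingdom (king + -dom)
Meaning = state / realm


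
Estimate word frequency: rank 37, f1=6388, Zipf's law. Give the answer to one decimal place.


Zipf's law: f(r) = f(1) / r
f(1) = 6388
f(37) = 6388 / 37
= 172.6 occurrences


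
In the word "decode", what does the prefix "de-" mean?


Prefix: de-
Example: decode = de- + code
Meaning = remove / reverse


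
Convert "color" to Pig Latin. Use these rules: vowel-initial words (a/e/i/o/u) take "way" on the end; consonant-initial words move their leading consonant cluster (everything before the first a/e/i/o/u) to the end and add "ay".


Word: "color"
Starts with consonant(s) → move to end, add 'ay'
Consonant cluster: "c"
Pig Latin = "olorcay"


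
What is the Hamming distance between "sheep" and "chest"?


Comparing character by character (same length = 5):
  Pos 0: 's' vs 'c' !=
  Pos 1: 'h' vs 'h' =
  Pos 2: 'e' vs 'e' =
  Pos 3: 'e' vs 's' !=
  Pos 4: 'p' vs 't' !=
Hamming distance = 3


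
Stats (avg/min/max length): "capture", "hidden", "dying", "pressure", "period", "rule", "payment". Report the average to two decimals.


Lengths: "capture"=7, "hidden"=6, "dying"=5, "pressure"=8, "period"=6, "rule"=4, "payment"=7
Sum = 43, Count = 7
Average = 43/7 = 6.14
= avg=6.14, min=4, max=8


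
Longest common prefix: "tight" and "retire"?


Word 1: "tight"
Word 2: "retire"
Comparing from start:
  Pos 0: 't' != 'r' (stop)
LCP = "" (length 0)


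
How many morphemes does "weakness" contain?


Word: "weakness"
Morphemes: weak + -ness
Each morpheme carries meaning
= 2 morphemes


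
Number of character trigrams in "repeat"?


Word: "repeat" (length 6)
Number of 3-grams = length - 3 + 1 = 6 - 3 + 1
= 4


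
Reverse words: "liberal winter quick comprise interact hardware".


Original: "liberal winter quick comprise interact hardware"
Words (1..n): liberal | winter | quick | comprise | interact | hardware
Reversed (n..1): hardware | interact | comprise | quick | winter | liberal
Result = "hardware interact comprise quick winter liberal"


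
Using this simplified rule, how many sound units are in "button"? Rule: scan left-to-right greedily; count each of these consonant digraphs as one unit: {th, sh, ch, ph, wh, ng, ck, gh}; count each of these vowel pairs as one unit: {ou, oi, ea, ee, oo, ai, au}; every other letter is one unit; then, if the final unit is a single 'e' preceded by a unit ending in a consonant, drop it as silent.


Word: "button" (6 letters)
Left-to-right scan:
  (1) 'b' (letter)
  (2) 'u' (letter)
  (3) 't' (letter)
  (4) 't' (letter)
  (5) 'o' (letter)
  (6) 'n' (letter)
Units from scan: 6
Sound units = 6 units


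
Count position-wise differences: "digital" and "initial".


Comparing character by character (same length = 7):
  Pos 0: 'd' vs 'i' !=
  Pos 1: 'i' vs 'n' !=
  Pos 2: 'g' vs 'i' !=
  Pos 3: 'i' vs 't' !=
  Pos 4: 't' vs 'i' !=
  Pos 5: 'a' vs 'a' =
  Pos 6: 'l' vs 'l' =
Hamming distance = 5


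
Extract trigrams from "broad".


Word: "broad" (length 5)
Number of trigrams = 5 - 3 + 1 = 3
  Position 0: "bro"
  Position 1: "roa"
  Position 2: "oad"
Trigrams = "bro", "roa", "oad"


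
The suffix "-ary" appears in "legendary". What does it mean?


Suffix: -ary
Example: legendary (legend + -ary)
Meaning = relating to


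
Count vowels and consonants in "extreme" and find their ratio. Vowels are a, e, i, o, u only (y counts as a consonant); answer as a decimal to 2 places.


Word: "extreme"
Vowels (a,e,i,o,u): 3
Consonants: 4
Ratio = 3/4
= 0.75


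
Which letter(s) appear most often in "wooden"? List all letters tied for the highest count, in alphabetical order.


Word: "wooden"
Letter counts:
  'd': 1
  'e': 1
  'n': 1
  'o': 2
  'w': 1
Maximum count = 2
Most frequent = 'o' (2 times each)


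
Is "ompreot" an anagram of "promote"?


Word 1: "promote" → sorted: emooprt
Word 2: "ompreot" → sorted: emooprt
Same letters? emooprt == emooprt
Anagram = Yes


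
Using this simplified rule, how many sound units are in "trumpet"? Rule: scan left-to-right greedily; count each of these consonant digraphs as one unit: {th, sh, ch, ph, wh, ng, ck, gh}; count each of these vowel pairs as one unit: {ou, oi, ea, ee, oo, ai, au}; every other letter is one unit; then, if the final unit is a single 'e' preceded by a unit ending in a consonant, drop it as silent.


Word: "trumpet" (7 letters)
Left-to-right scan:
  (1) 't' (letter)
  (2) 'r' (letter)
  (3) 'u' (letter)
  (4) 'm' (letter)
  (5) 'p' (letter)
  (6) 'e' (letter)
  (7) 't' (letter)
Units from scan: 7
Sound units = 7 units


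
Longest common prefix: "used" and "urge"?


Word 1: "used"
Word 2: "urge"
Comparing from start:
  Pos 0: 'u' == 'u'
  Pos 1: 's' != 'r' (stop)
LCP = "u" (length 1)


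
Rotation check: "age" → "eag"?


Word: "age", Candidate: "eag"
Method: check if candidate is substring of word+word
"ageage" contains "eag"? Yes
Is rotation = Yes


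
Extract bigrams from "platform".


Word: "platform" (length 8)
Number of bigrams = 8 - 2 + 1 = 7
  Position 0: "pl"
  Position 1: "la"
  Position 2: "at"
  Position 3: "tf"
  Position 4: "fo"
  Position 5: "or"
  Position 6: "rm"
Bigrams = "pl", "la", "at", "tf", "fo", "or", "rm"


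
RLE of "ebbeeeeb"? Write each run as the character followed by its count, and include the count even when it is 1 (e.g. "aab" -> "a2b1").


String: "ebbeeeeb"
Scanning for consecutive runs:
  'e' x 1
  'b' x 2
  'e' x 4
  'b' x 1
RLE = "e1b2e4b1"


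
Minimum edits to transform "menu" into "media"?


Word 1: "menu" (length 4)
Word 2: "media" (length 5)
One optimal edit sequence (insert/delete/substitute each cost 1):
  1. keep 'm'
  2. keep 'e'
  3. insert 'd'  (+1)
  4. substitute 'n' -> 'i'  (+1)
  5. substitute 'u' -> 'a'  (+1)
Total edit operations: 3
Edit distance = 3


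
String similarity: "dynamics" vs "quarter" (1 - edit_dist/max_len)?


Word 1: "dynamics" (length 8)
Word 2: "quarter" (length 7)
One optimal edit sequence:
  1. delete 'd'  (+1)
  2. substitute 'y' -> 'q'  (+1)
  3. substitute 'n' -> 'u'  (+1)
  4. keep 'a'
  5. substitute 'm' -> 'r'  (+1)
  6. substitute 'i' -> 't'  (+1)
  7. substitute 'c' -> 'e'  (+1)
  8. substitute 's' -> 'r'  (+1)
Edit distance = 7
Max length = max(8, 7) = 8
Similarity = 1 - 7/8
= 0.1250


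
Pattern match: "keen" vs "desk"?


Pattern of "keen": [0, 1, 1, 2]
Pattern of "desk": [0, 1, 2, 3]
Patterns do not match
Same pattern = No


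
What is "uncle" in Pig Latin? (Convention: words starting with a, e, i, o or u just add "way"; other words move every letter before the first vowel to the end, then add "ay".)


Word: "uncle"
Starts with vowel → add 'way'
Pig Latin = "uncleway"


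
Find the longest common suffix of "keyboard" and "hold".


Word 1: "keyboard"
Word 2: "hold"
Comparing from end:
  Pos -1: 'd' == 'd'
  Pos -2: 'r' != 'l' (stop)
LCS = "d" (length 1)


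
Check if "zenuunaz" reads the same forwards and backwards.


Word: "zenuunaz"
Reversed: "zanuunez"
Forward == Backward? zenuunaz != zanuunez
Palindrome = No


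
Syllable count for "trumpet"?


Word: "trumpet"
Syllable breakdown: trum-pet
Counting: 2 parts
= 2 syllables


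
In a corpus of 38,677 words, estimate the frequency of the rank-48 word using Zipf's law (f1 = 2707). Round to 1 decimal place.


Zipf's law: f(r) = f(1) / r
f(1) = 2707
f(48) = 2707 / 48
= 56.4 occurrences


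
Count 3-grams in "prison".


Word: "prison" (length 6)
Number of 3-grams = length - 3 + 1 = 6 - 3 + 1
= 4


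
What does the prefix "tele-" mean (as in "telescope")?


Prefix: tele-
Example: telescope = tele- + scope
Meaning = distant


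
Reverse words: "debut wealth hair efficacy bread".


Original: "debut wealth hair efficacy bread"
Words (1..n): debut | wealth | hair | efficacy | bread
Reversed (n..1): bread | efficacy | hair | wealth | debut
Result = "bread efficacy hair wealth debut"


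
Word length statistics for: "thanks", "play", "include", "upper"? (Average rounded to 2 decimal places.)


Lengths: "thanks"=6, "play"=4, "include"=7, "upper"=5
Sum = 22, Count = 4
Average = 22/4 = 5.50
= avg=5.50, min=4, max=7


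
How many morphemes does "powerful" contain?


Word: "powerful"
Morphemes: power + -ful
Each morpheme carries meaning
= 2 morphemes
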